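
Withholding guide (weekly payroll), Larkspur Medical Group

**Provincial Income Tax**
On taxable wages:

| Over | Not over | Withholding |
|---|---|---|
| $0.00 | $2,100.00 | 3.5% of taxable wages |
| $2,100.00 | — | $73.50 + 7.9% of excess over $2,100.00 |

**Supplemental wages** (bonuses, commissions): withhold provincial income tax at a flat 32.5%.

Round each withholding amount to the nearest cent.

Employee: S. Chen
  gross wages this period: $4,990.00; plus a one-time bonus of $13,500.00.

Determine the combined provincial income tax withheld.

Provincial Income Tax: taxable = $4,990.00
  $73.50 + 7.9% × ($4,990.00 − $2,100.00) = $73.50 + 7.9% × $2,890.00 = $301.81
Supplemental (32.5% flat on bonus): 32.5% × $13,500.00 = $4,387.50
Total provincial income tax: $301.81 + $4,387.50 = $4,689.31

$4,689.31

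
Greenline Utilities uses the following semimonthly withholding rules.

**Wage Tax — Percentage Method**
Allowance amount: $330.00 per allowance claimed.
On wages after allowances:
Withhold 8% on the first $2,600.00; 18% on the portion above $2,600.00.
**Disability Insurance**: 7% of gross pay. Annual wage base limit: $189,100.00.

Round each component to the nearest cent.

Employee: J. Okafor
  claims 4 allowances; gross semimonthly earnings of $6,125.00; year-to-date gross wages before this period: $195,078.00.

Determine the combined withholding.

$604.90

Wage Tax: taxable = $6,125.00 − 4×$330.00 = $4,805.00
  $208.00 + 18% × ($4,805.00 − $2,600.00) = $208.00 + 18% × $2,205.00 = $604.90
Disability Insurance: YTD $195,078.00 ≥ cap $189,100.00 → $0.00
Total: $604.90 + $0.00 = $604.90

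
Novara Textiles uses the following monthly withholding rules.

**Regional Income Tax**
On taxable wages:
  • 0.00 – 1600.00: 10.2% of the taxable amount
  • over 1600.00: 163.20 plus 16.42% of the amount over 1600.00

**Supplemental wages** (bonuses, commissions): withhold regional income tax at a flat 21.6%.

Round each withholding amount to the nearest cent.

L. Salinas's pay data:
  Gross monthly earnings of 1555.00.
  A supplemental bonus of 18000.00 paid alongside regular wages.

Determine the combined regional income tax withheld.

4046.61

Regional Income Tax: taxable = 1555.00
  10.2% × 1555.00 = 158.61
Supplemental (21.6% flat on bonus): 21.6% × 18000.00 = 3888.00
Total regional income tax: 158.61 + 3888.00 = 4046.61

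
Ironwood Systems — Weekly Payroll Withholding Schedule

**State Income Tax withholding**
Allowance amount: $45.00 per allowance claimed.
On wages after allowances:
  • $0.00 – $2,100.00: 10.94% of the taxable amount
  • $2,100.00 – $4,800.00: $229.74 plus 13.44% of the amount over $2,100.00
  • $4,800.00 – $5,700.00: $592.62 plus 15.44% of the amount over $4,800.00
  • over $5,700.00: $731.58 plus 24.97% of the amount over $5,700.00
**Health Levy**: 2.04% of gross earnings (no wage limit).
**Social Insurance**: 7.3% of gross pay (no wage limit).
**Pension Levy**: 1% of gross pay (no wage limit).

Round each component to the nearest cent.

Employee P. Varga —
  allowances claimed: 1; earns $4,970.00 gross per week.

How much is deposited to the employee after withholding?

State Income Tax: taxable = $4,970.00 − 1×$45.00 = $4,925.00
  $592.62 + 15.44% × ($4,925.00 − $4,800.00) = $592.62 + 15.44% × $125.00 = $611.92
Health Levy: 2.04% × $4,970.00 = $101.39
Social Insurance: 7.3% × $4,970.00 = $362.81
Pension Levy: 1% × $4,970.00 = $49.70
Total withheld: $611.92 + $101.39 + $362.81 + $49.70 = $1,125.82
Net pay: $4,970.00 − $1,125.82 = $3,844.18

$3,844.18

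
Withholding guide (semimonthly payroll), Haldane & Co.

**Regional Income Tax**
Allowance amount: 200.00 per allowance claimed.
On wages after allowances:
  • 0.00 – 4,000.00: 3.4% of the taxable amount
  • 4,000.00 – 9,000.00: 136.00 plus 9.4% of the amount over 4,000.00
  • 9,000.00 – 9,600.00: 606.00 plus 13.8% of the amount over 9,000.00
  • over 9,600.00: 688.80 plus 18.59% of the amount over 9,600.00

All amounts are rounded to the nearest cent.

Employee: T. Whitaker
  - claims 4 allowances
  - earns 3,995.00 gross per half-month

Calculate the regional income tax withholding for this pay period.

Regional Income Tax: taxable = 3,995.00 − 4×200.00 = 3,195.00
  3.4% × 3,195.00 = 108.63

108.63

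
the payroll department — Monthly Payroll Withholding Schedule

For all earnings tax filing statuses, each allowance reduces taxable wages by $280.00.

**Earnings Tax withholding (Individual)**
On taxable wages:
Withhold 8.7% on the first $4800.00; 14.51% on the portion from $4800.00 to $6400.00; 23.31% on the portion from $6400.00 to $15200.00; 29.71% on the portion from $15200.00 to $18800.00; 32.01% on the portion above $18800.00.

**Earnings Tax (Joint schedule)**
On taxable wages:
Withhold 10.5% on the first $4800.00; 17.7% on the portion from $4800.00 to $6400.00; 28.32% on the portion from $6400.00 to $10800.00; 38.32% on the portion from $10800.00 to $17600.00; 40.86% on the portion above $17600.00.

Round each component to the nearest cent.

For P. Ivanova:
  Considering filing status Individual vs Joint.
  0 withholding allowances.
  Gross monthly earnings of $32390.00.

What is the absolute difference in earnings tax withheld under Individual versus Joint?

$2561.47

Earnings Tax (Individual): taxable = $32390.00
  $3770.60 + 32.01% × ($32390.00 − $18800.00) = $3770.60 + 32.01% × $13590.00 = $8120.76
Earnings Tax (Joint): taxable = $32390.00
  $4639.04 + 40.86% × ($32390.00 − $17600.00) = $4639.04 + 40.86% × $14790.00 = $10682.23
Difference: |$8120.76 − $10682.23| = $2561.47 (higher under Joint)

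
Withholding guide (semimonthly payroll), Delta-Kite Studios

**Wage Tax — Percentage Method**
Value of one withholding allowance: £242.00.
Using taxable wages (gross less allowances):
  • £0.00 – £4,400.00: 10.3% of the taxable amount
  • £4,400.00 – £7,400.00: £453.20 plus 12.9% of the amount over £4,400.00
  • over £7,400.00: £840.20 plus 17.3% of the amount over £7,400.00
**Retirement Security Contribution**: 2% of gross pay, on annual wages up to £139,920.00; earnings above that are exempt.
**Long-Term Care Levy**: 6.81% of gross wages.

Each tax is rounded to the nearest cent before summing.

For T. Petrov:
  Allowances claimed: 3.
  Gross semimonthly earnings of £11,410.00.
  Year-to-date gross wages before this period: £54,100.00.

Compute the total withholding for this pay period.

Wage Tax: taxable = £11,410.00 − 3×£242.00 = £10,684.00
  £840.20 + 17.3% × (£10,684.00 − £7,400.00) = £840.20 + 17.3% × £3,284.00 = £1,408.33
Retirement Security Contribution: 2% × £11,410.00 = £228.20
Long-Term Care Levy: 6.81% × £11,410.00 = £777.02
Total: £1,408.33 + £228.20 + £777.02 = £2,413.55

£2,413.55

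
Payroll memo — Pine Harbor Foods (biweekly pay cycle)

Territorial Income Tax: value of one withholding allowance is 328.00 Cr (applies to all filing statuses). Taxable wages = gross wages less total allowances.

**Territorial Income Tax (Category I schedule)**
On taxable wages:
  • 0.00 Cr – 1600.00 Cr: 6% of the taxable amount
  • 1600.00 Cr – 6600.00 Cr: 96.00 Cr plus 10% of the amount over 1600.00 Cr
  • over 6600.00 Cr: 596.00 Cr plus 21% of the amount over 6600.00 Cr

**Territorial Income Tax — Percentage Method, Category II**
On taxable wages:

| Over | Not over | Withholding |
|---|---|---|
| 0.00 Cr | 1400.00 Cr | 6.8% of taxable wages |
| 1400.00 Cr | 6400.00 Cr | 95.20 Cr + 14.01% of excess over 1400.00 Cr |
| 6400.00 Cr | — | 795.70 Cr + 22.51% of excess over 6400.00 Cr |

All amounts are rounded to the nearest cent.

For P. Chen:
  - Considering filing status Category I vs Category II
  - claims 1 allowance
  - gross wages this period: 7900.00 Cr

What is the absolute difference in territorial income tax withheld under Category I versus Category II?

259.40 Cr

Territorial Income Tax (Category I): taxable = 7900.00 Cr − 1×328.00 Cr = 7572.00 Cr
  596.00 Cr + 21% × (7572.00 Cr − 6600.00 Cr) = 596.00 Cr + 21% × 972.00 Cr = 800.12 Cr
Territorial Income Tax (Category II): taxable = 7900.00 Cr − 1×328.00 Cr = 7572.00 Cr
  795.70 Cr + 22.51% × (7572.00 Cr − 6400.00 Cr) = 795.70 Cr + 22.51% × 1172.00 Cr = 1059.52 Cr
Difference: |800.12 Cr − 1059.52 Cr| = 259.40 Cr (higher under Category II)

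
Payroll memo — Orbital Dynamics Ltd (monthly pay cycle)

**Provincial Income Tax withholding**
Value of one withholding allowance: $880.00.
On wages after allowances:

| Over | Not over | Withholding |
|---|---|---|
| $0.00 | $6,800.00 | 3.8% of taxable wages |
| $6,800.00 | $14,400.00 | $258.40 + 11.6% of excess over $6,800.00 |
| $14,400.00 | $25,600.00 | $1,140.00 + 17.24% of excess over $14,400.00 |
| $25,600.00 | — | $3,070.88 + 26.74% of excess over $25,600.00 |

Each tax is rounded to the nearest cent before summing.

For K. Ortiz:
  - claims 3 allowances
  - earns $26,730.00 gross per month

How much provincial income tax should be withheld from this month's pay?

Provincial Income Tax: taxable = $26,730.00 − 3×$880.00 = $24,090.00
  $1,140.00 + 17.24% × ($24,090.00 − $14,400.00) = $1,140.00 + 17.24% × $9,690.00 = $2,810.56

$2,810.56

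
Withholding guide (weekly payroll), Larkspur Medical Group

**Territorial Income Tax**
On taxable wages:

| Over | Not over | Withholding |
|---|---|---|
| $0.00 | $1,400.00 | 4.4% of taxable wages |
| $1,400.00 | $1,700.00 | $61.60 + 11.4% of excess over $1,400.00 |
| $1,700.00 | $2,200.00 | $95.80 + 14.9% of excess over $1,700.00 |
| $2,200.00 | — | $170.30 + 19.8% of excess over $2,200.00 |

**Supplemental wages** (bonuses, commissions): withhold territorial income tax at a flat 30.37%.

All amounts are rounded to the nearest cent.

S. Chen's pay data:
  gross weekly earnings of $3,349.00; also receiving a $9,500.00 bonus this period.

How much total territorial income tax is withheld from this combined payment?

Territorial Income Tax: taxable = $3,349.00
  $170.30 + 19.8% × ($3,349.00 − $2,200.00) = $170.30 + 19.8% × $1,149.00 = $397.80
Supplemental (30.37% flat on bonus): 30.37% × $9,500.00 = $2,885.15
Total territorial income tax: $397.80 + $2,885.15 = $3,282.95

$3,282.95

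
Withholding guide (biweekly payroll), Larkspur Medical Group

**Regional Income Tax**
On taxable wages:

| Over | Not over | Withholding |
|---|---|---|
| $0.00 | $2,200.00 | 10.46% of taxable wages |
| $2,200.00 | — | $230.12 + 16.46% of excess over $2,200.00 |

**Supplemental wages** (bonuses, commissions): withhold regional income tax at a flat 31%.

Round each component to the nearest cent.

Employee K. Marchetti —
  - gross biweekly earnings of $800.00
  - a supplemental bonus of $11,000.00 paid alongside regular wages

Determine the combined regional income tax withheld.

Regional Income Tax: taxable = $800.00
  10.46% × $800.00 = $83.68
Supplemental (31% flat on bonus): 31% × $11,000.00 = $3,410.00
Total regional income tax: $83.68 + $3,410.00 = $3,493.68

$3,493.68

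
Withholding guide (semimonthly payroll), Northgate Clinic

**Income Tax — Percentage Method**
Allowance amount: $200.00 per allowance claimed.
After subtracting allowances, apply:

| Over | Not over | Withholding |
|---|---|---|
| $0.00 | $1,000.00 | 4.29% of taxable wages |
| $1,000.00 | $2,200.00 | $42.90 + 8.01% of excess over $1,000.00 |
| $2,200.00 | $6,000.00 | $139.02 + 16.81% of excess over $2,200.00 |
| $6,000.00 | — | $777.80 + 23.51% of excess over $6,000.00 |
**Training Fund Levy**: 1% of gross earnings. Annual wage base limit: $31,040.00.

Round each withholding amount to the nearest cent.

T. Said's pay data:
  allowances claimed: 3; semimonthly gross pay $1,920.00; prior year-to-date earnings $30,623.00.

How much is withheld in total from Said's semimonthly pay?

Income Tax: taxable = $1,920.00 − 3×$200.00 = $1,320.00
  $42.90 + 8.01% × ($1,320.00 − $1,000.00) = $42.90 + 8.01% × $320.00 = $68.53
Training Fund Levy: cap $31,040.00 − YTD $30,623.00 = $417.00 subject; 1% × $417.00 = $4.17
Total: $68.53 + $4.17 = $72.70

$72.70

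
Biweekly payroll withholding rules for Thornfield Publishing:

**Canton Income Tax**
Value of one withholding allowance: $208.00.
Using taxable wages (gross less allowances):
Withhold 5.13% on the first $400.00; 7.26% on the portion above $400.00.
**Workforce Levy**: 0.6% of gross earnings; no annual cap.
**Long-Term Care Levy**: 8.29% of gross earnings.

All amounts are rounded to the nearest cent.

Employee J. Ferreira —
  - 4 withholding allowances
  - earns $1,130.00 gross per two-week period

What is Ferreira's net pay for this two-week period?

Canton Income Tax: taxable = $1,130.00 − 4×$208.00 = $298.00
  5.13% × $298.00 = $15.29
Workforce Levy: 0.6% × $1,130.00 = $6.78
Long-Term Care Levy: 8.29% × $1,130.00 = $93.68
Total withheld: $15.29 + $6.78 + $93.68 = $115.75
Net pay: $1,130.00 − $115.75 = $1,014.25

$1,014.25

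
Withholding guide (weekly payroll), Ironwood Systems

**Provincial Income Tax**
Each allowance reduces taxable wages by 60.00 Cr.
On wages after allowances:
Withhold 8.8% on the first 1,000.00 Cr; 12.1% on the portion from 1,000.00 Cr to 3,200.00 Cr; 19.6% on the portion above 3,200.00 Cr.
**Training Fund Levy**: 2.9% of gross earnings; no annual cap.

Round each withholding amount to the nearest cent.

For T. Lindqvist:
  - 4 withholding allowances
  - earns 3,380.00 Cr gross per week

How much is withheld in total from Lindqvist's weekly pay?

444.96 Cr

Provincial Income Tax: taxable = 3,380.00 Cr − 4×60.00 Cr = 3,140.00 Cr
  88.00 Cr + 12.1% × (3,140.00 Cr − 1,000.00 Cr) = 88.00 Cr + 12.1% × 2,140.00 Cr = 346.94 Cr
Training Fund Levy: 2.9% × 3,380.00 Cr = 98.02 Cr
Total: 346.94 Cr + 98.02 Cr = 444.96 Cr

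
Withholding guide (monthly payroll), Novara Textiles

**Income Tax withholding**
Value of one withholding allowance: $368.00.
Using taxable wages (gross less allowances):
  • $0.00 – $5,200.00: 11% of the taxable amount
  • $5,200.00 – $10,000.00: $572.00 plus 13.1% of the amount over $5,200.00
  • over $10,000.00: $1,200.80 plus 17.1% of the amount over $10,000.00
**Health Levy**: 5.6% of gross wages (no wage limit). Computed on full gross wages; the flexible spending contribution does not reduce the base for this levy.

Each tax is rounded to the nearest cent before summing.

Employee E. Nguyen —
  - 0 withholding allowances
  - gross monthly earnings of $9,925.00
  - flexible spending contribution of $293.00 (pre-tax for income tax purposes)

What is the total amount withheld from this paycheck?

$1,708.39

Income Tax: taxable = $9,925.00 − $293.00 = $9,632.00
  $572.00 + 13.1% × ($9,632.00 − $5,200.00) = $572.00 + 13.1% × $4,432.00 = $1,152.59
Health Levy: 5.6% × $9,925.00 = $555.80
Total: $1,152.59 + $555.80 = $1,708.39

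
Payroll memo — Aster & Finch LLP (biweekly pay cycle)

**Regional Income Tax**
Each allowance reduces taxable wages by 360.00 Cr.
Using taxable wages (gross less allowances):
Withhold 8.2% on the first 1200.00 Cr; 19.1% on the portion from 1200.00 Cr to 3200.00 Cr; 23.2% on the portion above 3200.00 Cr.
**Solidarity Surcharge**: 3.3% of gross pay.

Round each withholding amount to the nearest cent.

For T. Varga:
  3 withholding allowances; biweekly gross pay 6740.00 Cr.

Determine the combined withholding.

1273.54 Cr

Regional Income Tax: taxable = 6740.00 Cr − 3×360.00 Cr = 5660.00 Cr
  480.40 Cr + 23.2% × (5660.00 Cr − 3200.00 Cr) = 480.40 Cr + 23.2% × 2460.00 Cr = 1051.12 Cr
Solidarity Surcharge: 3.3% × 6740.00 Cr = 222.42 Cr
Total: 1051.12 Cr + 222.42 Cr = 1273.54 Cr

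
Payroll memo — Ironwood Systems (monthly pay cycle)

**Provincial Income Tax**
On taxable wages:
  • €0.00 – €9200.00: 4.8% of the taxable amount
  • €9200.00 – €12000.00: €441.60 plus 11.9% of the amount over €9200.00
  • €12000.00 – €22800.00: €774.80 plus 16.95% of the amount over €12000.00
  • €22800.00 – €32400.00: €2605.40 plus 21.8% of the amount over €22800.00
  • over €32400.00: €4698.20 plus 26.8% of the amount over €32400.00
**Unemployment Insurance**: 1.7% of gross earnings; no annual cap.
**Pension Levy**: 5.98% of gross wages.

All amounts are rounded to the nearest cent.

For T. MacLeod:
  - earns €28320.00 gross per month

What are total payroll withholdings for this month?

€5983.74

Provincial Income Tax: taxable = €28320.00
  €2605.40 + 21.8% × (€28320.00 − €22800.00) = €2605.40 + 21.8% × €5520.00 = €3808.76
Unemployment Insurance: 1.7% × €28320.00 = €481.44
Pension Levy: 5.98% × €28320.00 = €1693.54
Total: €3808.76 + €481.44 + €1693.54 = €5983.74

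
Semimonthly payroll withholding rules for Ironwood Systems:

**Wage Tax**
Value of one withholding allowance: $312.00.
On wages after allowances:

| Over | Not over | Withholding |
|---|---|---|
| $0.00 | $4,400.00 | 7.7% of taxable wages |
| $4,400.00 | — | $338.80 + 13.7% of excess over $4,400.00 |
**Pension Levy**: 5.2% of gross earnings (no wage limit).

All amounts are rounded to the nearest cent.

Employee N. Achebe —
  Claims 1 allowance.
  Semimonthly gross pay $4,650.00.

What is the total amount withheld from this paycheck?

Wage Tax: taxable = $4,650.00 − 1×$312.00 = $4,338.00
  7.7% × $4,338.00 = $334.03
Pension Levy: 5.2% × $4,650.00 = $241.80
Total: $334.03 + $241.80 = $575.83

$575.83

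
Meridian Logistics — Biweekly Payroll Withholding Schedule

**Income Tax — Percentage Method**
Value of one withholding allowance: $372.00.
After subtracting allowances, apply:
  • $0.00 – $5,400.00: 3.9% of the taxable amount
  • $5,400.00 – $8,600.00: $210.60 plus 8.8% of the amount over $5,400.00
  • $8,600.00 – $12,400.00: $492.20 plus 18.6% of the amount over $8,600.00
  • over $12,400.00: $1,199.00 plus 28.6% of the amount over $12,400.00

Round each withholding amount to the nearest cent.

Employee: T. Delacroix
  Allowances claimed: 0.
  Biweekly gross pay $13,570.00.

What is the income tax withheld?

$1,533.62

Income Tax: taxable = $13,570.00
  $1,199.00 + 28.6% × ($13,570.00 − $12,400.00) = $1,199.00 + 28.6% × $1,170.00 = $1,533.62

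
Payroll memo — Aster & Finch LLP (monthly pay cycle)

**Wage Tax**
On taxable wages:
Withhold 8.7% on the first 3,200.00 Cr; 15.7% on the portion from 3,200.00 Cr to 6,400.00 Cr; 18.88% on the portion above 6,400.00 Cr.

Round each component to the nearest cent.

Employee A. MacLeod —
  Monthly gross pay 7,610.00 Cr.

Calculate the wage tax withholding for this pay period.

Wage Tax: taxable = 7,610.00 Cr
  780.80 Cr + 18.88% × (7,610.00 Cr − 6,400.00 Cr) = 780.80 Cr + 18.88% × 1,210.00 Cr = 1,009.25 Cr

1,009.25 Cr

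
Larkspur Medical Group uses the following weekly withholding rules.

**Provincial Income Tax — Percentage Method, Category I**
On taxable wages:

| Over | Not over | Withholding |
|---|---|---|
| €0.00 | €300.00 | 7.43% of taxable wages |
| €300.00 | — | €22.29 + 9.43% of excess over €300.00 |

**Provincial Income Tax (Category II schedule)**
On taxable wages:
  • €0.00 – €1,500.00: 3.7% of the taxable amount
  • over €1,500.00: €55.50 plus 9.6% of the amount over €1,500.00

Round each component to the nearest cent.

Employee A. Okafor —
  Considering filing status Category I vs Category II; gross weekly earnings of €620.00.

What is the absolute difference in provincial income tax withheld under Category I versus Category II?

Provincial Income Tax (Category I): taxable = €620.00
  €22.29 + 9.43% × (€620.00 − €300.00) = €22.29 + 9.43% × €320.00 = €52.47
Provincial Income Tax (Category II): taxable = €620.00
  3.7% × €620.00 = €22.94
Difference: |€52.47 − €22.94| = €29.53 (higher under Category I)

€29.53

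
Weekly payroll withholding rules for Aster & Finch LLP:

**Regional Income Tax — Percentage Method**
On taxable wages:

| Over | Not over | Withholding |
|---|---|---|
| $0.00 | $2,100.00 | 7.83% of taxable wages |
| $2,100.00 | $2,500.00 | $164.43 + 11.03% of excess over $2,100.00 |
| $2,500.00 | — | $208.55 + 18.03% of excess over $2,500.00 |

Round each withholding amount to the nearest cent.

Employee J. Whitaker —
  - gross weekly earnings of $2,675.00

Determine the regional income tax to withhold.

$240.10

Regional Income Tax: taxable = $2,675.00
  $208.55 + 18.03% × ($2,675.00 − $2,500.00) = $208.55 + 18.03% × $175.00 = $240.10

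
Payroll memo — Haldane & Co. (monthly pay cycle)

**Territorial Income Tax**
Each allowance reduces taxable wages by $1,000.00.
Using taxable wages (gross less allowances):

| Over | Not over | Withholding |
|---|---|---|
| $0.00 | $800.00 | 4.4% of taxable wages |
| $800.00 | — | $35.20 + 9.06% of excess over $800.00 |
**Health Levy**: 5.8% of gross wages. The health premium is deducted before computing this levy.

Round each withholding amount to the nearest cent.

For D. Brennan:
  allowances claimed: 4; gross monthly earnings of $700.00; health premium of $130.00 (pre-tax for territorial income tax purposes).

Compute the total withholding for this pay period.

Territorial Income Tax: taxable = $700.00 − $130.00 − 4×$1,000.00 = $-3,430.00
  Taxable ≤ 0 → $0.00
Health Levy: 5.8% × $570.00 = $33.06
Total: $0.00 + $33.06 = $33.06

$33.06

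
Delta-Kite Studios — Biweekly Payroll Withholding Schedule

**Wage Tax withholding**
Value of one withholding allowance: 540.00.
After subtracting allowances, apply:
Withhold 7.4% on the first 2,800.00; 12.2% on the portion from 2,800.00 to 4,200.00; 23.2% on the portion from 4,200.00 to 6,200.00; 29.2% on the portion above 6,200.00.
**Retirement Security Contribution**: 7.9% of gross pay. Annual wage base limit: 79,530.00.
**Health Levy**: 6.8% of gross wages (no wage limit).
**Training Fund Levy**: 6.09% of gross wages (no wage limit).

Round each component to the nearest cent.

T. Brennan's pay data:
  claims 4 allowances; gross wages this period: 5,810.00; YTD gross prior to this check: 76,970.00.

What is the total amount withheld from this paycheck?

Wage Tax: taxable = 5,810.00 − 4×540.00 = 3,650.00
  207.20 + 12.2% × (3,650.00 − 2,800.00) = 207.20 + 12.2% × 850.00 = 310.90
Retirement Security Contribution: cap 79,530.00 − YTD 76,970.00 = 2,560.00 subject; 7.9% × 2,560.00 = 202.24
Health Levy: 6.8% × 5,810.00 = 395.08
Training Fund Levy: 6.09% × 5,810.00 = 353.83
Total: 310.90 + 202.24 + 395.08 + 353.83 = 1,262.05

1,262.05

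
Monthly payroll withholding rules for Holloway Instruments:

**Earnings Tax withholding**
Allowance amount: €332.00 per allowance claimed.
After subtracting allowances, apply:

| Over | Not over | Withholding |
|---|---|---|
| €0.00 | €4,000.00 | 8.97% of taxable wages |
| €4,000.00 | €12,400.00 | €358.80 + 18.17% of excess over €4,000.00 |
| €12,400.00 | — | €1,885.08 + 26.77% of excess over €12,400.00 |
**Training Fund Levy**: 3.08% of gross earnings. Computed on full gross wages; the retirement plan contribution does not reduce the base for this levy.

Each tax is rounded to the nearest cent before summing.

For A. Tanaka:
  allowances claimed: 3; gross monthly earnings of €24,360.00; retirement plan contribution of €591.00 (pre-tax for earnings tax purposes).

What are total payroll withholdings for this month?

€5,412.22

Earnings Tax: taxable = €24,360.00 − €591.00 − 3×€332.00 = €22,773.00
  €1,885.08 + 26.77% × (€22,773.00 − €12,400.00) = €1,885.08 + 26.77% × €10,373.00 = €4,661.93
Training Fund Levy: 3.08% × €24,360.00 = €750.29
Total: €4,661.93 + €750.29 = €5,412.22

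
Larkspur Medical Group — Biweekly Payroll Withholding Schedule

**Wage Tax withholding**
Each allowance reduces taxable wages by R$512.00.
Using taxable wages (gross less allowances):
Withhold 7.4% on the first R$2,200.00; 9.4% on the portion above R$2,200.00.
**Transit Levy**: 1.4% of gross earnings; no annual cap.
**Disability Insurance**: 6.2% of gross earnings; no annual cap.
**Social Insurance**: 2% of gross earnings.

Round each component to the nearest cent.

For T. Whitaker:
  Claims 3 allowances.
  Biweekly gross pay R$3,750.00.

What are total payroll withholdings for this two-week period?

R$524.12

Wage Tax: taxable = R$3,750.00 − 3×R$512.00 = R$2,214.00
  R$162.80 + 9.4% × (R$2,214.00 − R$2,200.00) = R$162.80 + 9.4% × R$14.00 = R$164.12
Transit Levy: 1.4% × R$3,750.00 = R$52.50
Disability Insurance: 6.2% × R$3,750.00 = R$232.50
Social Insurance: 2% × R$3,750.00 = R$75.00
Total: R$164.12 + R$52.50 + R$232.50 + R$75.00 = R$524.12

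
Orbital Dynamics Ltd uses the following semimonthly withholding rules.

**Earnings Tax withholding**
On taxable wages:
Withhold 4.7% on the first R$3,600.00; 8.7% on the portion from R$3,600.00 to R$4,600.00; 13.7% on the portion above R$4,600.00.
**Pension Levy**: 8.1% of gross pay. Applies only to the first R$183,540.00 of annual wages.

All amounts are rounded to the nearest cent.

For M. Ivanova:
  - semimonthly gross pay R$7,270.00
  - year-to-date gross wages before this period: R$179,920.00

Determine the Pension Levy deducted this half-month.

Pension Levy: cap R$183,540.00 − YTD R$179,920.00 = R$3,620.00 subject; 8.1% × R$3,620.00 = R$293.22

R$293.22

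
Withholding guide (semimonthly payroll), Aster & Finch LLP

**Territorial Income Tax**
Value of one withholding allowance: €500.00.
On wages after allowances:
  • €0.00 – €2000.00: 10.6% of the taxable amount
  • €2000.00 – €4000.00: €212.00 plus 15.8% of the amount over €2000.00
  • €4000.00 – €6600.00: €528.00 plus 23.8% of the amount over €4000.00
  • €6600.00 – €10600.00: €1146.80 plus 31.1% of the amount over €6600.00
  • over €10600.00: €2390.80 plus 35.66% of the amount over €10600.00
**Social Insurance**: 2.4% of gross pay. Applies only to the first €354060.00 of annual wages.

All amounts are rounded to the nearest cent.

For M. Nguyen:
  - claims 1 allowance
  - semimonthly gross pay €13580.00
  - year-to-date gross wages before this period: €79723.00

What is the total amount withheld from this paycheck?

Territorial Income Tax: taxable = €13580.00 − 1×€500.00 = €13080.00
  €2390.80 + 35.66% × (€13080.00 − €10600.00) = €2390.80 + 35.66% × €2480.00 = €3275.17
Social Insurance: 2.4% × €13580.00 = €325.92
Total: €3275.17 + €325.92 = €3601.09

€3601.09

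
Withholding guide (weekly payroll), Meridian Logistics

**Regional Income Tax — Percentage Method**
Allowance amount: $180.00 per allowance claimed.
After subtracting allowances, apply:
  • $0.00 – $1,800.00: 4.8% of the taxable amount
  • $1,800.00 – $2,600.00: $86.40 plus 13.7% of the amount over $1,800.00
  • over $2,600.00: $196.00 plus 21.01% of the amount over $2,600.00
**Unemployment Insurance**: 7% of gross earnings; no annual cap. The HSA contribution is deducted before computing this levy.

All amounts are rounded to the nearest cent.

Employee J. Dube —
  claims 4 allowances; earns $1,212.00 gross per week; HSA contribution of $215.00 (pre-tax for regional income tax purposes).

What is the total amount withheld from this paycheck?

$83.09

Regional Income Tax: taxable = $1,212.00 − $215.00 − 4×$180.00 = $277.00
  4.8% × $277.00 = $13.30
Unemployment Insurance: 7% × $997.00 = $69.79
Total: $13.30 + $69.79 = $83.09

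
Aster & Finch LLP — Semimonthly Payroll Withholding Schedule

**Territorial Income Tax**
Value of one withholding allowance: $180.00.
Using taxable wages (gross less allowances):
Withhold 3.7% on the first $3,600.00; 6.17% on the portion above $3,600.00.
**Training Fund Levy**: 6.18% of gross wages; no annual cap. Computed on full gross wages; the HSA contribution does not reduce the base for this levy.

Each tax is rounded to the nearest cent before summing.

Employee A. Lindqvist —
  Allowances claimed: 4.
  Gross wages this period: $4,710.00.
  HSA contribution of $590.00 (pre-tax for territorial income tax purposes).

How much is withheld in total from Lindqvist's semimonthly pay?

Territorial Income Tax: taxable = $4,710.00 − $590.00 − 4×$180.00 = $3,400.00
  3.7% × $3,400.00 = $125.80
Training Fund Levy: 6.18% × $4,710.00 = $291.08
Total: $125.80 + $291.08 = $416.88

$416.88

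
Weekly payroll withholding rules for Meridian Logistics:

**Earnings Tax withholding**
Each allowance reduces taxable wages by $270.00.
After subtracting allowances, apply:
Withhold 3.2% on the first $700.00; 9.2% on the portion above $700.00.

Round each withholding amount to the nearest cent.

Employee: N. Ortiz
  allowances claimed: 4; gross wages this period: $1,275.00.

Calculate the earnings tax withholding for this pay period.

Earnings Tax: taxable = $1,275.00 − 4×$270.00 = $195.00
  3.2% × $195.00 = $6.24

$6.24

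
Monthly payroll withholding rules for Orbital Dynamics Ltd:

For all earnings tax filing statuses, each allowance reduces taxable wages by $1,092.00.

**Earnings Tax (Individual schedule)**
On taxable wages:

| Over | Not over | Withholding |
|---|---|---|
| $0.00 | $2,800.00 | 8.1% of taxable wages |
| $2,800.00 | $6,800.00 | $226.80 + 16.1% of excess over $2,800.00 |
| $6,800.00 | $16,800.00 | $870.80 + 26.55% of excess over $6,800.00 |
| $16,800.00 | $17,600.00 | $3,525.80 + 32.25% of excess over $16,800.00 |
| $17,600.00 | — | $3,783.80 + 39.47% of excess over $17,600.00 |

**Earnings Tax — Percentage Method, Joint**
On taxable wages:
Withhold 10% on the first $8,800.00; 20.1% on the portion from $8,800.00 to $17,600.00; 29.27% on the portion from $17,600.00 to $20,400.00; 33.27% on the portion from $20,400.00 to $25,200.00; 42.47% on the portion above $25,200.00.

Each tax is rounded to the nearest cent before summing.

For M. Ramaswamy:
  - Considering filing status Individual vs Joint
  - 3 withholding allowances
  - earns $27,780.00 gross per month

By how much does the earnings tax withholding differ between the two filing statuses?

$1,675.05

Earnings Tax (Individual): taxable = $27,780.00 − 3×$1,092.00 = $24,504.00
  $3,783.80 + 39.47% × ($24,504.00 − $17,600.00) = $3,783.80 + 39.47% × $6,904.00 = $6,508.81
Earnings Tax (Joint): taxable = $27,780.00 − 3×$1,092.00 = $24,504.00
  $3,468.36 + 33.27% × ($24,504.00 − $20,400.00) = $3,468.36 + 33.27% × $4,104.00 = $4,833.76
Difference: |$6,508.81 − $4,833.76| = $1,675.05 (higher under Individual)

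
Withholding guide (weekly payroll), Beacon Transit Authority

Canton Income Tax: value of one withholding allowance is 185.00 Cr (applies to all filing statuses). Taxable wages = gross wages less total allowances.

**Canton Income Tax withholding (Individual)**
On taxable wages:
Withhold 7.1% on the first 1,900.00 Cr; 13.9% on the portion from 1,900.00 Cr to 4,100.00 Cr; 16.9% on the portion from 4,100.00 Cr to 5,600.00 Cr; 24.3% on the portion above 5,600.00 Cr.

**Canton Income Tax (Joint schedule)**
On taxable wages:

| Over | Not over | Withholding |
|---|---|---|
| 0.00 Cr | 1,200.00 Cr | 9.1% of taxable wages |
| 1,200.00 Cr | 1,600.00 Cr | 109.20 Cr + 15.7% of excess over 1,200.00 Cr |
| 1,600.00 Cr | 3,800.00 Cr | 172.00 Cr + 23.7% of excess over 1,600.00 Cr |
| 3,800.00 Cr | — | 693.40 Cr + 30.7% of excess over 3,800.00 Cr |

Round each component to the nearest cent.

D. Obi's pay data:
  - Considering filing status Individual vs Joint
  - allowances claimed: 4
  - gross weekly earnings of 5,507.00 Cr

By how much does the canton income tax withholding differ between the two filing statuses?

436.85 Cr

Canton Income Tax (Individual): taxable = 5,507.00 Cr − 4×185.00 Cr = 4,767.00 Cr
  440.70 Cr + 16.9% × (4,767.00 Cr − 4,100.00 Cr) = 440.70 Cr + 16.9% × 667.00 Cr = 553.42 Cr
Canton Income Tax (Joint): taxable = 5,507.00 Cr − 4×185.00 Cr = 4,767.00 Cr
  693.40 Cr + 30.7% × (4,767.00 Cr − 3,800.00 Cr) = 693.40 Cr + 30.7% × 967.00 Cr = 990.27 Cr
Difference: |553.42 Cr − 990.27 Cr| = 436.85 Cr (higher under Joint)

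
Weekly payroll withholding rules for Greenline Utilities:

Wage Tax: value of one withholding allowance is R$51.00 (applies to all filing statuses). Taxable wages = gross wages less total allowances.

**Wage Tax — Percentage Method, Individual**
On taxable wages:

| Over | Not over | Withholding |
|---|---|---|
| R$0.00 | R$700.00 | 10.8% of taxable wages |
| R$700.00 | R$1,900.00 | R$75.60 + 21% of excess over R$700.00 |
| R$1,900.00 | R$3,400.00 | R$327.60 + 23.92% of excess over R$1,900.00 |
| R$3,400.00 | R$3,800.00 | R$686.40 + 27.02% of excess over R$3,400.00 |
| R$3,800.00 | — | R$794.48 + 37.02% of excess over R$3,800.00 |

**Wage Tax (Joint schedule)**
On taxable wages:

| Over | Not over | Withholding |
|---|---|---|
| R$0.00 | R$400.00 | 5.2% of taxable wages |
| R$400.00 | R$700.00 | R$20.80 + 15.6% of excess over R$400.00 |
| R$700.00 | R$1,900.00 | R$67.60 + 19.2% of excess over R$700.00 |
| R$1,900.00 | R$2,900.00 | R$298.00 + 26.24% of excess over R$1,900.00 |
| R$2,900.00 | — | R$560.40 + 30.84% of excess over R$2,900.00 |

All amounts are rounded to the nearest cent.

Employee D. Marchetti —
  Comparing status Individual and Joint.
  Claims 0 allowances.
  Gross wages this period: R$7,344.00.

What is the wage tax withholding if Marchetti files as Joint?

R$1,930.93

Wage Tax (Joint): taxable = R$7,344.00
  R$560.40 + 30.84% × (R$7,344.00 − R$2,900.00) = R$560.40 + 30.84% × R$4,444.00 = R$1,930.93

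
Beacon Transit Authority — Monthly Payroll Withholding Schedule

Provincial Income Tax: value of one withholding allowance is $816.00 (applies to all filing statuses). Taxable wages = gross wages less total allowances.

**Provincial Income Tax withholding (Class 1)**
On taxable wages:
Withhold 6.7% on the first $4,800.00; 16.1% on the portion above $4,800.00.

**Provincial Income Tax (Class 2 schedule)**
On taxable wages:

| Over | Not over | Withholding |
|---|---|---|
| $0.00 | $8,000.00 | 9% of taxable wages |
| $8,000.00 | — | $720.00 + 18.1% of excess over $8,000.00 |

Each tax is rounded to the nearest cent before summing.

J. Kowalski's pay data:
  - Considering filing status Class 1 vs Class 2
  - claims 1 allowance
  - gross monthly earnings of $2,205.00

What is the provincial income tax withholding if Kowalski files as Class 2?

Provincial Income Tax (Class 2): taxable = $2,205.00 − 1×$816.00 = $1,389.00
  9% × $1,389.00 = $125.01

$125.01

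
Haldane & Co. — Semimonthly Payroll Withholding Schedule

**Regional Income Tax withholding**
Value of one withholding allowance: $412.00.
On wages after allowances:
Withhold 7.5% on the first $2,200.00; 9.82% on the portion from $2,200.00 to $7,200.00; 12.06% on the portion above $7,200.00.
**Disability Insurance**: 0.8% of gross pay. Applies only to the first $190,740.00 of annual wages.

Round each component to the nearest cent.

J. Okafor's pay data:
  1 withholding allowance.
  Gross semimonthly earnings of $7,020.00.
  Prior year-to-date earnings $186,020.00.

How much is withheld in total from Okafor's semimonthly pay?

Regional Income Tax: taxable = $7,020.00 − 1×$412.00 = $6,608.00
  $165.00 + 9.82% × ($6,608.00 − $2,200.00) = $165.00 + 9.82% × $4,408.00 = $597.87
Disability Insurance: cap $190,740.00 − YTD $186,020.00 = $4,720.00 subject; 0.8% × $4,720.00 = $37.76
Total: $597.87 + $37.76 = $635.63

$635.63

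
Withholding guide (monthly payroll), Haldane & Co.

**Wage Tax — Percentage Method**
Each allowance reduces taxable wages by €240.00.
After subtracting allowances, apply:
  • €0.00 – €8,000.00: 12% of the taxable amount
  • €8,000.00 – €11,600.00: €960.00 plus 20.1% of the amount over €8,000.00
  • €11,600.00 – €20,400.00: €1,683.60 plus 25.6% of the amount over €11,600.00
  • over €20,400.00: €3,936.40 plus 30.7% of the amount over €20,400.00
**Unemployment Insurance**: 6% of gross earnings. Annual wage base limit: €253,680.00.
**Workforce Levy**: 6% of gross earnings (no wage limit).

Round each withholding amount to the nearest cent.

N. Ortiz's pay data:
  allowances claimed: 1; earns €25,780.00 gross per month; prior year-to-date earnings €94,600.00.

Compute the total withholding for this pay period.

Wage Tax: taxable = €25,780.00 − 1×€240.00 = €25,540.00
  €3,936.40 + 30.7% × (€25,540.00 − €20,400.00) = €3,936.40 + 30.7% × €5,140.00 = €5,514.38
Unemployment Insurance: 6% × €25,780.00 = €1,546.80
Workforce Levy: 6% × €25,780.00 = €1,546.80
Total: €5,514.38 + €1,546.80 + €1,546.80 = €8,607.98

€8,607.98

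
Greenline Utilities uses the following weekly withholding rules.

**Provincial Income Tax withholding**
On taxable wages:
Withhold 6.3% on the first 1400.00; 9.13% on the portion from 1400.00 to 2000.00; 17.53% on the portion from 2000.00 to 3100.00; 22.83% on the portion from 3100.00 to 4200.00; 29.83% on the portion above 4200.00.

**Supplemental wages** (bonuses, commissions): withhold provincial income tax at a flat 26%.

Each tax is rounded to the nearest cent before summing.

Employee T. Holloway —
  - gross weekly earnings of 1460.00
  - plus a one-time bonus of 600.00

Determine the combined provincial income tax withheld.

249.68

Provincial Income Tax: taxable = 1460.00
  88.20 + 9.13% × (1460.00 − 1400.00) = 88.20 + 9.13% × 60.00 = 93.68
Supplemental (26% flat on bonus): 26% × 600.00 = 156.00
Total provincial income tax: 93.68 + 156.00 = 249.68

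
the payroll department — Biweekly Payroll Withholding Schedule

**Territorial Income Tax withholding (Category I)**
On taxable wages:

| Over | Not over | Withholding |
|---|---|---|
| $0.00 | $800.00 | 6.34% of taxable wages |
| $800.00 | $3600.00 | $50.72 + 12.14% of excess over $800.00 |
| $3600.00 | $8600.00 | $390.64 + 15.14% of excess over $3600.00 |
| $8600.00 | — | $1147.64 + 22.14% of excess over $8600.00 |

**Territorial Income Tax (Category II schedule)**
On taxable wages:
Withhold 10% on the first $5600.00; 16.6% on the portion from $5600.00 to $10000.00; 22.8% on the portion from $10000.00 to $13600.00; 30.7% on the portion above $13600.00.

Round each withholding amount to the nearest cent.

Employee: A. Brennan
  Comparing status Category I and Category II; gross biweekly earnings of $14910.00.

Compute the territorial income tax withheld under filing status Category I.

Territorial Income Tax (Category I): taxable = $14910.00
  $1147.64 + 22.14% × ($14910.00 − $8600.00) = $1147.64 + 22.14% × $6310.00 = $2544.67

$2544.67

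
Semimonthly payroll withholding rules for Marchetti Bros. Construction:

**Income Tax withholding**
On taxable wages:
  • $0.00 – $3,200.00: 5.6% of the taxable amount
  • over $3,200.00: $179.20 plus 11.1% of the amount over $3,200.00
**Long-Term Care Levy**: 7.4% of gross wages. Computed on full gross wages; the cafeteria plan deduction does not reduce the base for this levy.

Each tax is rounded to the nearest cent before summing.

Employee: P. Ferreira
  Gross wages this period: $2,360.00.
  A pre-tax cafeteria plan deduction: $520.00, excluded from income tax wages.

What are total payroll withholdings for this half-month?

$277.68

Income Tax: taxable = $2,360.00 − $520.00 = $1,840.00
  5.6% × $1,840.00 = $103.04
Long-Term Care Levy: 7.4% × $2,360.00 = $174.64
Total: $103.04 + $174.64 = $277.68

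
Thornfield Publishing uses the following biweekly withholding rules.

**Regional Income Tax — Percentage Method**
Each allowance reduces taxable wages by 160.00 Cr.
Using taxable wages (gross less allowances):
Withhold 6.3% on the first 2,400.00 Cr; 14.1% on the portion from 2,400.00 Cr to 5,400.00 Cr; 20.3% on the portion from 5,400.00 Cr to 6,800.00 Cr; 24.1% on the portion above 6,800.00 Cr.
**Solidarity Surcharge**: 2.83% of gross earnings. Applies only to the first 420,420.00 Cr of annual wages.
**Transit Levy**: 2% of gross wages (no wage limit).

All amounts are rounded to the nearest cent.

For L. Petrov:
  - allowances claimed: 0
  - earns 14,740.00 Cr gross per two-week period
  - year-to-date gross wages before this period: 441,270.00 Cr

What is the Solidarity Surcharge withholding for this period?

Solidarity Surcharge: YTD 441,270.00 Cr ≥ cap 420,420.00 Cr → 0.00 Cr

0.00 Cr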